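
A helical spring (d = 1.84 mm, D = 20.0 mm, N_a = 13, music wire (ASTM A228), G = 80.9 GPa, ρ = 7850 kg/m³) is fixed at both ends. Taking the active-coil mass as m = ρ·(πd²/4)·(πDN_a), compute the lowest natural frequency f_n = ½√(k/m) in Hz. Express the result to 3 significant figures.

128 Hz

k = Gd⁴/(8D³N_a) = (80.9×10³)(1.84⁴)/(8·20.0³·13) = 1.1145 N/mm = 1114.5 N/m
Wire length L = πDN_a = π·20.0·13 = 816.81 mm
m = ρ·(πd²/4)·L = 7850 × 2.659×10⁻⁶ m² × 0.81681 m = 0.01705 kg
f_n = ½√(k/m) = 0.5·√(1114.5/0.01705) = 0.5·√(65370) = 127.84 Hz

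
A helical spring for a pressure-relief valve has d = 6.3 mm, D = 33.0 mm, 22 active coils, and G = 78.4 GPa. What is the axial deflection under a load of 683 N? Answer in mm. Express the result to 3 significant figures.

k = Gd⁴/(8D³N_a) = (78.4×10³)(6.3⁴)/(8·33.0³·22) = 19.526 N/mm
δ = F/k = 683 / 19.526 = 34.978 mm

35.0 mm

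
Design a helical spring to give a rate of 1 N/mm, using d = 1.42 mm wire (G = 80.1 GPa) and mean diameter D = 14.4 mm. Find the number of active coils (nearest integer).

14

N_a = Gd⁴/(8D³k) = (80.1×10³ × 1.42⁴)/(8 × 14.4³ × 1)
    = 325676 / 23887.9 = 13.63 → 14 coils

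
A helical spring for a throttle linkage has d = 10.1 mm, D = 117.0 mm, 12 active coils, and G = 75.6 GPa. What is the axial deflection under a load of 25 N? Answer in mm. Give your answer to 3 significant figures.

4.89 mm

k = Gd⁴/(8D³N_a) = (75.6×10³)(10.1⁴)/(8·117.0³·12) = 5.1166 N/mm
δ = F/k = 25 / 5.1166 = 4.8861 mm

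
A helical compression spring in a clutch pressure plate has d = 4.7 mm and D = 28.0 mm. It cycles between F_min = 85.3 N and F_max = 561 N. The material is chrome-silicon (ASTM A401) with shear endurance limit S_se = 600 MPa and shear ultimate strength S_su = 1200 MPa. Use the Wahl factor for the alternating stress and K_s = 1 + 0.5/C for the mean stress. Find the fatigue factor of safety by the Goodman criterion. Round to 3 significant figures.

1.85

C = D/d = 28.0/4.7 = 5.9574; K_W = (4C−1)/(4C−4)+0.615/C = 1.2545; K_s = 1+0.5/C = 1.0839
F_a = (F_max−F_min)/2 = 237.85 N; F_m = (F_max+F_min)/2 = 323.15 N
τ_a = K_W·8F_aD/(πd³) = 1.2545 × 163.35 = 204.92 MPa
τ_m = K_s·8F_mD/(πd³) = 1.0839 × 221.93 = 240.55 MPa
Goodman: 1/n_f = τ_a/S_se + τ_m/S_su = 204.92/600 + 240.55/1200 = 0.34153 + 0.20046 = 0.54199
n_f = 1/0.54199 = 1.845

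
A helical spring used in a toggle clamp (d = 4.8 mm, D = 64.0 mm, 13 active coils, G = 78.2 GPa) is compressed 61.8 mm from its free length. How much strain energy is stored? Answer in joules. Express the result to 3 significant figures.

k = Gd⁴/(8D³N_a) = (78.2×10³)(4.8⁴)/(8·64.0³·13) = 1.5226 N/mm
U = ½kδ² = 0.5 × 1.5226 × 61.8² = 2907.7 N·mm = 2.9077 J

2.91 J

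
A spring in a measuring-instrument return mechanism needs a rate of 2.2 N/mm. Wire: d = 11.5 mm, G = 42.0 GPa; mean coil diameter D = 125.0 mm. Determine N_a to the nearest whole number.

21

N_a = Gd⁴/(8D³k) = (42.0×10³ × 11.5⁴)/(8 × 125.0³ × 2.2)
    = 7.34583e+08 / 3.4375e+07 = 21.37 → 21 coils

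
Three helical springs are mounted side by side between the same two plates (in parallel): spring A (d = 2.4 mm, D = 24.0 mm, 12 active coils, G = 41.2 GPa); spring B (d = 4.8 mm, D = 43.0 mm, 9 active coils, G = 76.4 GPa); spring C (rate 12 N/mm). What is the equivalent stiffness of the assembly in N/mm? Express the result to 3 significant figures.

20.1 N/mm

k_A = Gd⁴/(8D³N_a) = (41.2×10³)(2.4⁴)/(8·24.0³·12) = 1.03 N/mm
k_B = Gd⁴/(8D³N_a) = (76.4×10³)(4.8⁴)/(8·43.0³·9) = 7.0847 N/mm
Parallel: k_eq = 1.03 + 7.0847 + 12 = 20.115 N/mm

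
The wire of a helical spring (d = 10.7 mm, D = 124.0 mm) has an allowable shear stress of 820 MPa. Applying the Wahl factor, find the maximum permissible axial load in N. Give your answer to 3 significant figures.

C = D/d = 124.0/10.7 = 11.5888
K_W = (4C−1)/(4C−4) + 0.615/C = 45.355/42.355 + 0.0531 = 1.1239
τ_max = K·8FD/(πd³) → F_max = τ_allow·πd³/(8DK)
F_max = 820·π·10.7³/(8·124.0·1.1239) = 3.1558e+06/1114.9 = 2830.6 N

2830 N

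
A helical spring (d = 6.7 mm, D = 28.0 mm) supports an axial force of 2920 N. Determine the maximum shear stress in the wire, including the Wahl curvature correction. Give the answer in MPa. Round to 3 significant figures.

Spring index C = D/d = 28.0/6.7 = 4.1791
K_W = (4C−1)/(4C−4) + 0.615/C = 15.716/12.716 + 0.1472 = 1.3831
τ₀ = 8FD/(πd³) = 8·2920·28.0/(π·6.7³) = 654080/944.87 = 692.24 MPa
τ_max = K·τ₀ = 1.3831 × 692.24 = 957.42 MPa

957 MPa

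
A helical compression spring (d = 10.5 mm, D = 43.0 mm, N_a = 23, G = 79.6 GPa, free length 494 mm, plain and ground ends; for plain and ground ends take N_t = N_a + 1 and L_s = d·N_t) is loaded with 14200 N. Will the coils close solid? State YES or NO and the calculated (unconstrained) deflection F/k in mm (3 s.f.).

NO, δ = 215 mm

k = Gd⁴/(8D³N_a) = (79.6×10³)(10.5⁴)/(8·43.0³·23) = 66.137 N/mm
N_t = 24; L_s = 10.5·24 = 252 mm; δ_solid = L₀ − L_s = 494 − 252 = 242 mm
δ = F/k = 14200/66.137 = 214.7 mm
δ < δ_solid → spring does not go solid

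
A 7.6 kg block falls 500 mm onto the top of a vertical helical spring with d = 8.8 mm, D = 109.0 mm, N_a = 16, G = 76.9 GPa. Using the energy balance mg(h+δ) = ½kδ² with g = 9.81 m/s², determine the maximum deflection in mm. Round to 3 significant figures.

193 mm

k = Gd⁴/(8D³N_a) = (76.9×10³)(8.8⁴)/(8·109.0³·16) = 2.7821 N/mm
W = mg = 7.6 × 9.81 = 74.556 N
½kδ² − Wδ − Wh = 0 → δ = (W + √(W² + 2kWh))/k
δ = (74.556 + √(5558.6 + 207420))/2.7821 = (74.556 + 461.5)/2.7821 = 192.68 mm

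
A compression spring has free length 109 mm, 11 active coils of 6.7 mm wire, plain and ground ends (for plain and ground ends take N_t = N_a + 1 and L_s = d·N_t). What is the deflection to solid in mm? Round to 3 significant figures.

28.6 mm

N_t = 12; L_s = 6.7·12 = 80.4 mm
δ_solid = L₀ − L_s = 109 − 80.4 = 28.6 mm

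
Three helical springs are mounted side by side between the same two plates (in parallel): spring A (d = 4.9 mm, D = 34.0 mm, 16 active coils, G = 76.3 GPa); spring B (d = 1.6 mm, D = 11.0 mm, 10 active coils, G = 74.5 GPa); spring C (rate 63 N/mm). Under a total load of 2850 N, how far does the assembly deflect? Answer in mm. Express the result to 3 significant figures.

37.3 mm

k_A = Gd⁴/(8D³N_a) = (76.3×10³)(4.9⁴)/(8·34.0³·16) = 8.743 N/mm
k_B = Gd⁴/(8D³N_a) = (74.5×10³)(1.6⁴)/(8·11.0³·10) = 4.5853 N/mm
Parallel: k_eq = 8.743 + 4.5853 + 63 = 76.328 N/mm
δ = F/k_eq = 2850/76.328 = 37.339 mm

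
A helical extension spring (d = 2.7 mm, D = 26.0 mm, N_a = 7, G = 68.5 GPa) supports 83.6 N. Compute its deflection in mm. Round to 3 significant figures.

22.6 mm

k = Gd⁴/(8D³N_a) = (68.5×10³)(2.7⁴)/(8·26.0³·7) = 3.6986 N/mm
δ = F/k = 83.6 / 3.6986 = 22.603 mm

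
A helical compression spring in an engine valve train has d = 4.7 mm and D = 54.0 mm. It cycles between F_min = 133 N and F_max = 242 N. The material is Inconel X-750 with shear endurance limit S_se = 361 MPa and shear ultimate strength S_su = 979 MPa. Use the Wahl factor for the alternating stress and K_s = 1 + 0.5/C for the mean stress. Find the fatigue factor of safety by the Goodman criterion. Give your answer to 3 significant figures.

2.04

C = D/d = 54.0/4.7 = 11.4894; K_W = (4C−1)/(4C−4)+0.615/C = 1.1250; K_s = 1+0.5/C = 1.0435
F_a = (F_max−F_min)/2 = 54.5 N; F_m = (F_max+F_min)/2 = 187.5 N
τ_a = K_W·8F_aD/(πd³) = 1.1250 × 72.183 = 81.208 MPa
τ_m = K_s·8F_mD/(πd³) = 1.0435 × 248.34 = 259.14 MPa
Goodman: 1/n_f = τ_a/S_se + τ_m/S_su = 81.208/361 + 259.14/979 = 0.22495 + 0.26470 = 0.48966
n_f = 1/0.48966 = 2.042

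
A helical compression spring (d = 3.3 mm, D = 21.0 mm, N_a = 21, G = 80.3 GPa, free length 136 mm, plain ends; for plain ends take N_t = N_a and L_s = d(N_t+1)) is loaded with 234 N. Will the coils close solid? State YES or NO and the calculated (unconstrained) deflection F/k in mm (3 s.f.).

k = Gd⁴/(8D³N_a) = (80.3×10³)(3.3⁴)/(8·21.0³·21) = 6.1207 N/mm
N_t = 21; L_s = 3.3·22 = 72.6 mm; δ_solid = L₀ − L_s = 136 − 72.6 = 63.4 mm
δ = F/k = 234/6.1207 = 38.231 mm
δ < δ_solid → spring does not go solid

NO, δ = 38.2 mm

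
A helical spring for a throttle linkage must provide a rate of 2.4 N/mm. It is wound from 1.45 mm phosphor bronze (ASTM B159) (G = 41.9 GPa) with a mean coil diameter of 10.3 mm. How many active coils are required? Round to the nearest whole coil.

9

N_a = Gd⁴/(8D³k) = (41.9×10³ × 1.45⁴)/(8 × 10.3³ × 2.4)
    = 185219 / 20980.4 = 8.828 → 9 coils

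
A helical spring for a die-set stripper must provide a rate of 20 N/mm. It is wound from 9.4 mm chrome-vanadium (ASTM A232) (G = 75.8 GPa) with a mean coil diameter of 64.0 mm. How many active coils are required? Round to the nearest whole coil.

N_a = Gd⁴/(8D³k) = (75.8×10³ × 9.4⁴)/(8 × 64.0³ × 20)
    = 5.91808e+08 / 4.1943e+07 = 14.11 → 14 coils

14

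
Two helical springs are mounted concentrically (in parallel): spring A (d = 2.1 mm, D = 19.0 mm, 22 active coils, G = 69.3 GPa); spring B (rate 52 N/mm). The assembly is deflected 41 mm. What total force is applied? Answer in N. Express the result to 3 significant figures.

k_A = Gd⁴/(8D³N_a) = (69.3×10³)(2.1⁴)/(8·19.0³·22) = 1.1164 N/mm
Parallel: k_eq = 1.1164 + 52 = 53.116 N/mm
F = k_eq·δ = 53.116·41 = 2177.8 N

2180 N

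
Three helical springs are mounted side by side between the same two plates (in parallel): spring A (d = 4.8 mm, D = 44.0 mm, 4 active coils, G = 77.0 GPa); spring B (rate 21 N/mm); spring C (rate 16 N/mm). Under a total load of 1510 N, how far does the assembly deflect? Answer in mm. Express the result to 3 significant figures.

k_A = Gd⁴/(8D³N_a) = (77.0×10³)(4.8⁴)/(8·44.0³·4) = 14.995 N/mm
Parallel: k_eq = 14.995 + 21 + 16 = 51.995 N/mm
δ = F/k_eq = 1510/51.995 = 29.041 mm

29.0 mm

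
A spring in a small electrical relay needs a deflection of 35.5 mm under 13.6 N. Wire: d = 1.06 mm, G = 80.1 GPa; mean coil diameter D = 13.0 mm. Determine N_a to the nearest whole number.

15

Required rate k = F/δ = 13.6/35.5 = 0.3831 N/mm
N_a = Gd⁴/(8D³k) = (80.1×10³ × 1.06⁴)/(8 × 13.0³ × 0.3831)
    = 101124 / 6733.34 = 15.02 → 15 coils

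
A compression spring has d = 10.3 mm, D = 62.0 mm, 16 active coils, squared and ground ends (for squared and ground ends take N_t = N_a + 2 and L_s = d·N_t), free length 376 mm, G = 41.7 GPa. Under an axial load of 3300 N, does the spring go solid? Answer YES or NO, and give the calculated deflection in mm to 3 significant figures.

YES, δ = 214 mm

k = Gd⁴/(8D³N_a) = (41.7×10³)(10.3⁴)/(8·62.0³·16) = 15.385 N/mm
N_t = 18; L_s = 10.3·18 = 185.4 mm; δ_solid = L₀ − L_s = 376 − 185.4 = 190.6 mm
δ = F/k = 3300/15.385 = 214.49 mm
δ ≥ δ_solid → spring goes solid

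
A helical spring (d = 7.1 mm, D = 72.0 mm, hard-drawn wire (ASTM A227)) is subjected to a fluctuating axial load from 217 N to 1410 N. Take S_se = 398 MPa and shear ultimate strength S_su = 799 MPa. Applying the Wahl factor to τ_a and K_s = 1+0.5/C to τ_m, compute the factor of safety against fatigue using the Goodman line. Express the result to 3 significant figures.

0.702

C = D/d = 72.0/7.1 = 10.1408; K_W = (4C−1)/(4C−4)+0.615/C = 1.1427; K_s = 1+0.5/C = 1.0493
F_a = (F_max−F_min)/2 = 596.5 N; F_m = (F_max+F_min)/2 = 813.5 N
τ_a = K_W·8F_aD/(πd³) = 1.1427 × 305.57 = 349.17 MPa
τ_m = K_s·8F_mD/(πd³) = 1.0493 × 416.73 = 437.28 MPa
Goodman: 1/n_f = τ_a/S_se + τ_m/S_su = 349.17/398 + 437.28/799 = 0.87731 + 0.54728 = 1.4246
n_f = 1/1.4246 = 0.702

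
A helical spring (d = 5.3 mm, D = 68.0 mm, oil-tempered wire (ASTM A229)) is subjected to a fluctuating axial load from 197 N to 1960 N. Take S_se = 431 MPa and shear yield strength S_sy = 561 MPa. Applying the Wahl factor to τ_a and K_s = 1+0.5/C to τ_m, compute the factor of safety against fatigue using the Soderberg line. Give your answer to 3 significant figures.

C = D/d = 68.0/5.3 = 12.8302; K_W = (4C−1)/(4C−4)+0.615/C = 1.1113; K_s = 1+0.5/C = 1.0390
F_a = (F_max−F_min)/2 = 881.5 N; F_m = (F_max+F_min)/2 = 1078.5 N
τ_a = K_W·8F_aD/(πd³) = 1.1113 × 1025.3 = 1139.4 MPa
τ_m = K_s·8F_mD/(πd³) = 1.0390 × 1254.4 = 1303.3 MPa
Soderberg: 1/n_f = τ_a/S_se + τ_m/S_sy = 1139.4/431 + 1303.3/561 = 2.64369 + 2.32318 = 4.9669
n_f = 1/4.9669 = 0.2013

0.201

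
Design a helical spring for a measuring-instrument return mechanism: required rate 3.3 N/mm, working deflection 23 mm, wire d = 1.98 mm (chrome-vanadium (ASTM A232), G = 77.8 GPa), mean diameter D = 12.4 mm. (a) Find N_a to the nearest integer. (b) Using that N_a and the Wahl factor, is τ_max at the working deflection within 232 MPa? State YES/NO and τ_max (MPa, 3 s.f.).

N_a = Gd⁴/(8D³k) = (77.8×10³)(1.98⁴)/(8·12.4³·3.3) = 23.76 → N_a = 24
Actual rate k = Gd⁴/(8D³·24) = 3.2664 N/mm
Working load F = kδ = 3.2664·23 = 75.128 N
C = 12.4/1.98 = 6.2626; K_W = (4C−1)/(4C−4)+0.615/C = 1.2407
τ_max = K_W·8FD/(πd³) = 1.2407·305.61 = 379.18 MPa
τ_max > 232 MPa → exceeds allowable

(a) 24 coils; (b) NO, τ_max = 379 MPa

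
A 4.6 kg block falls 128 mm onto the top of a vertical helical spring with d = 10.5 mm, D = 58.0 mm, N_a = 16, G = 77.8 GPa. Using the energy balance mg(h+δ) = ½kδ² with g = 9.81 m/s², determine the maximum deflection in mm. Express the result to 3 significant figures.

18.7 mm

k = Gd⁴/(8D³N_a) = (77.8×10³)(10.5⁴)/(8·58.0³·16) = 37.865 N/mm
W = mg = 4.6 × 9.81 = 45.126 N
½kδ² − Wδ − Wh = 0 → δ = (W + √(W² + 2kWh))/k
δ = (45.126 + √(2036.4 + 437431))/37.865 = (45.126 + 662.92)/37.865 = 18.699 mm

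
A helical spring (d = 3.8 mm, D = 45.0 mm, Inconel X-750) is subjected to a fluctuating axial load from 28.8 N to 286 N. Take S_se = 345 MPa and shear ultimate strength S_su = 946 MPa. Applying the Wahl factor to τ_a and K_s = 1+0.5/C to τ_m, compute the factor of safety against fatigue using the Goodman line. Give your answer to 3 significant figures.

C = D/d = 45.0/3.8 = 11.8421; K_W = (4C−1)/(4C−4)+0.615/C = 1.1211; K_s = 1+0.5/C = 1.0422
F_a = (F_max−F_min)/2 = 128.6 N; F_m = (F_max+F_min)/2 = 157.4 N
τ_a = K_W·8F_aD/(πd³) = 1.1211 × 268.56 = 301.09 MPa
τ_m = K_s·8F_mD/(πd³) = 1.0422 × 328.71 = 342.58 MPa
Goodman: 1/n_f = τ_a/S_se + τ_m/S_su = 301.09/345 + 342.58/946 = 0.87271 + 0.36214 = 1.2349
n_f = 1/1.2349 = 0.8098

0.810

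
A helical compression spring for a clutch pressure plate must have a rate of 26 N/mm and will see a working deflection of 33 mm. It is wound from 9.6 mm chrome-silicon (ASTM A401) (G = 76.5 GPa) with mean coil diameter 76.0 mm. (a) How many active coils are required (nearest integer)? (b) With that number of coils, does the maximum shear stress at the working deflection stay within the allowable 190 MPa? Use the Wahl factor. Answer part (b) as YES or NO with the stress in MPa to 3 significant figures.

(a) 7 coils; (b) NO, τ_max = 226 MPa

N_a = Gd⁴/(8D³k) = (76.5×10³)(9.6⁴)/(8·76.0³·26) = 7.116 → N_a = 7
Actual rate k = Gd⁴/(8D³·7) = 26.431 N/mm
Working load F = kδ = 26.431·33 = 872.23 N
C = 76.0/9.6 = 7.9167; K_W = (4C−1)/(4C−4)+0.615/C = 1.1861
τ_max = K_W·8FD/(πd³) = 1.1861·190.8 = 226.31 MPa
τ_max > 190 MPa → exceeds allowable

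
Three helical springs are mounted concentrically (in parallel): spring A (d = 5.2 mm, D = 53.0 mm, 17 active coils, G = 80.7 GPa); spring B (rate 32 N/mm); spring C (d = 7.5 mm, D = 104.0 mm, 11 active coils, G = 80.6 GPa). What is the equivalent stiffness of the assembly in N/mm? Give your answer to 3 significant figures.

37.5 N/mm

k_A = Gd⁴/(8D³N_a) = (80.7×10³)(5.2⁴)/(8·53.0³·17) = 2.9142 N/mm
k_C = Gd⁴/(8D³N_a) = (80.6×10³)(7.5⁴)/(8·104.0³·11) = 2.5763 N/mm
Parallel: k_eq = 2.9142 + 32 + 2.5763 = 37.491 N/mm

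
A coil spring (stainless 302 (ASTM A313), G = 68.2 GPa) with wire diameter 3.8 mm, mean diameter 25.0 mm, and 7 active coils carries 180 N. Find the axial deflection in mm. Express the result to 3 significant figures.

11.1 mm

k = Gd⁴/(8D³N_a) = (68.2×10³)(3.8⁴)/(8·25.0³·7) = 16.252 N/mm
δ = F/k = 180 / 16.252 = 11.075 mm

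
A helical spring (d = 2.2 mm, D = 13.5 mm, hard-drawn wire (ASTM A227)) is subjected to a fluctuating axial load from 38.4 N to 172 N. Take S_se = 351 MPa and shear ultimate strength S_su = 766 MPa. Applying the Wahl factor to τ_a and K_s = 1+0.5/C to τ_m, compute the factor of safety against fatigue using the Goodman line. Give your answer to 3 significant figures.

0.803

C = D/d = 13.5/2.2 = 6.1364; K_W = (4C−1)/(4C−4)+0.615/C = 1.2462; K_s = 1+0.5/C = 1.0815
F_a = (F_max−F_min)/2 = 66.8 N; F_m = (F_max+F_min)/2 = 105.2 N
τ_a = K_W·8F_aD/(πd³) = 1.2462 × 215.67 = 268.77 MPa
τ_m = K_s·8F_mD/(πd³) = 1.0815 × 339.64 = 367.32 MPa
Goodman: 1/n_f = τ_a/S_se + τ_m/S_su = 268.77/351 + 367.32/766 = 0.76573 + 0.47953 = 1.2453
n_f = 1/1.2453 = 0.803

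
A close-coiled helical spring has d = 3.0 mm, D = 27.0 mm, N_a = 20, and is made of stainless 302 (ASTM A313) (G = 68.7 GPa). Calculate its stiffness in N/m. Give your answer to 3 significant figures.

1770 N/m

k = Gd⁴/(8D³N_a) = (68.7×10³ × 3.0⁴) / (8 × 27.0³ × 20)
  = 5.5647e+06 / 3.14928e+06 = 1.767 N/mm = 1767 N/m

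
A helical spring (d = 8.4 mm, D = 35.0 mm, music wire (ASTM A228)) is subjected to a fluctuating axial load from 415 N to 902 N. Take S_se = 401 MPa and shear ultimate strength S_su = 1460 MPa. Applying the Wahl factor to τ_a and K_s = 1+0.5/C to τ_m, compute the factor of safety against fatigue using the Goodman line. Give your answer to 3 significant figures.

4.94

C = D/d = 35.0/8.4 = 4.1667; K_W = (4C−1)/(4C−4)+0.615/C = 1.3844; K_s = 1+0.5/C = 1.1200
F_a = (F_max−F_min)/2 = 243.5 N; F_m = (F_max+F_min)/2 = 658.5 N
τ_a = K_W·8F_aD/(πd³) = 1.3844 × 36.616 = 50.693 MPa
τ_m = K_s·8F_mD/(πd³) = 1.1200 × 99.021 = 110.9 MPa
Goodman: 1/n_f = τ_a/S_se + τ_m/S_su = 50.693/401 + 110.9/1460 = 0.12642 + 0.07596 = 0.20238
n_f = 1/0.20238 = 4.941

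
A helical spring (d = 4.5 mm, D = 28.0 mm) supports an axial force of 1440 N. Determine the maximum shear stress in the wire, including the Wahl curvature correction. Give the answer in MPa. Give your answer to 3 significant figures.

Spring index C = D/d = 28.0/4.5 = 6.2222
K_W = (4C−1)/(4C−4) + 0.615/C = 23.889/20.889 + 0.0988 = 1.2425
τ₀ = 8FD/(πd³) = 8·1440·28.0/(π·4.5³) = 322560/286.28 = 1126.7 MPa
τ_max = K·τ₀ = 1.2425 × 1126.7 = 1399.9 MPa

1400 MPa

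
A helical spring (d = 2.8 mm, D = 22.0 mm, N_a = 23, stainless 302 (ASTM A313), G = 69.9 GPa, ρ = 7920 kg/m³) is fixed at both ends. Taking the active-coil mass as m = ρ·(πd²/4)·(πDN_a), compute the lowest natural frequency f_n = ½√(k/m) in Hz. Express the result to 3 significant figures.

k = Gd⁴/(8D³N_a) = (69.9×10³)(2.8⁴)/(8·22.0³·23) = 2.1929 N/mm = 2192.9 N/m
Wire length L = πDN_a = π·22.0·23 = 1589.6 mm
m = ρ·(πd²/4)·L = 7920 × 6.1575×10⁻⁶ m² × 1.5896 m = 0.077523 kg
f_n = ½√(k/m) = 0.5·√(2192.9/0.077523) = 0.5·√(28287) = 84.094 Hz

84.1 Hz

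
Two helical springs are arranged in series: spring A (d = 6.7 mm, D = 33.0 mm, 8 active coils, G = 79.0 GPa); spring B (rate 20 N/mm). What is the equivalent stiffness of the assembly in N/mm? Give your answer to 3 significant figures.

15.5 N/mm

k_A = Gd⁴/(8D³N_a) = (79.0×10³)(6.7⁴)/(8·33.0³·8) = 69.216 N/mm
Series: 1/k_eq = 1/69.216 + 1/20 = 0.064448; k_eq = 15.516 N/mm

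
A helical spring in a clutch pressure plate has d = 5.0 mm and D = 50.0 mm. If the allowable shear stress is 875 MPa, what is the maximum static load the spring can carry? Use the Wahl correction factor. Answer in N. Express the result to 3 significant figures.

C = D/d = 50.0/5.0 = 10.0000
K_W = (4C−1)/(4C−4) + 0.615/C = 39.000/36.000 + 0.0615 = 1.1448
τ_max = K·8FD/(πd³) → F_max = τ_allow·πd³/(8DK)
F_max = 875·π·5.0³/(8·50.0·1.1448) = 3.4361e+05/457.93 = 750.35 N

750 N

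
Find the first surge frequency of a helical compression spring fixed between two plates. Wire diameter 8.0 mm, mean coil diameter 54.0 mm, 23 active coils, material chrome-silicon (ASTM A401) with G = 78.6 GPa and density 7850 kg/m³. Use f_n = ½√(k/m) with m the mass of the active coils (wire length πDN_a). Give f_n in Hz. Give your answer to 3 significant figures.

42.5 Hz

k = Gd⁴/(8D³N_a) = (78.6×10³)(8.0⁴)/(8·54.0³·23) = 11.112 N/mm = 11112 N/m
Wire length L = πDN_a = π·54.0·23 = 3901.9 mm
m = ρ·(πd²/4)·L = 7850 × 50.265×10⁻⁶ m² × 3.9019 m = 1.5396 kg
f_n = ½√(k/m) = 0.5·√(11112/1.5396) = 0.5·√(7217.3) = 42.477 Hz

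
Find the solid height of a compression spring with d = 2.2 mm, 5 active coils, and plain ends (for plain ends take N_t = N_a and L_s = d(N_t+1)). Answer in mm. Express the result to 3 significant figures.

13.2 mm

plain ends: N_t = N_a = 5
L_s = d·(N_t+1) = 2.2 × 6 = 13.2 mm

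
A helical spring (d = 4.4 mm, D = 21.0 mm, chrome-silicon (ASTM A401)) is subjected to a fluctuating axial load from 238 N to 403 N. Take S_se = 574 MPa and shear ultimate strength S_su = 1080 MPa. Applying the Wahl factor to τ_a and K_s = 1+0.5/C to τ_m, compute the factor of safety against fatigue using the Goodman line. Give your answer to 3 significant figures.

C = D/d = 21.0/4.4 = 4.7727; K_W = (4C−1)/(4C−4)+0.615/C = 1.3277; K_s = 1+0.5/C = 1.1048
F_a = (F_max−F_min)/2 = 82.5 N; F_m = (F_max+F_min)/2 = 320.5 N
τ_a = K_W·8F_aD/(πd³) = 1.3277 × 51.791 = 68.761 MPa
τ_m = K_s·8F_mD/(πd³) = 1.1048 × 201.2 = 222.28 MPa
Goodman: 1/n_f = τ_a/S_se + τ_m/S_su = 68.761/574 + 222.28/1080 = 0.11979 + 0.20581 = 0.32561
n_f = 1/0.32561 = 3.071

3.07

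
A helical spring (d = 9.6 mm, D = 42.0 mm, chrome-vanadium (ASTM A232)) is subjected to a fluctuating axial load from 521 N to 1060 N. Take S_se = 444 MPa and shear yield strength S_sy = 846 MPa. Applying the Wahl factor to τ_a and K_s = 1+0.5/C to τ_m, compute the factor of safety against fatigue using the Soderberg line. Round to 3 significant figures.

4.43

C = D/d = 42.0/9.6 = 4.3750; K_W = (4C−1)/(4C−4)+0.615/C = 1.3628; K_s = 1+0.5/C = 1.1143
F_a = (F_max−F_min)/2 = 269.5 N; F_m = (F_max+F_min)/2 = 790.5 N
τ_a = K_W·8F_aD/(πd³) = 1.3628 × 32.579 = 44.398 MPa
τ_m = K_s·8F_mD/(πd³) = 1.1143 × 95.56 = 106.48 MPa
Soderberg: 1/n_f = τ_a/S_se + τ_m/S_sy = 44.398/444 + 106.48/846 = 0.10000 + 0.12586 = 0.22586
n_f = 1/0.22586 = 4.428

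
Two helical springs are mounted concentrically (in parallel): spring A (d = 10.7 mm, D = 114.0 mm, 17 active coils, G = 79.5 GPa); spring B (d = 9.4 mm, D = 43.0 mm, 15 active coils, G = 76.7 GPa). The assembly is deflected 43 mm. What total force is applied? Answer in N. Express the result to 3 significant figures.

2920 N

k_A = Gd⁴/(8D³N_a) = (79.5×10³)(10.7⁴)/(8·114.0³·17) = 5.1719 N/mm
k_B = Gd⁴/(8D³N_a) = (76.7×10³)(9.4⁴)/(8·43.0³·15) = 62.765 N/mm
Parallel: k_eq = 5.1719 + 62.765 = 67.937 N/mm
F = k_eq·δ = 67.937·43 = 2921.3 N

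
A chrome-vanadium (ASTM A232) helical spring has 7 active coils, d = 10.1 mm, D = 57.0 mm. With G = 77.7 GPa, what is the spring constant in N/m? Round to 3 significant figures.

k = Gd⁴/(8D³N_a) = (77.7×10³ × 10.1⁴) / (8 × 57.0³ × 7)
  = 8.08549e+08 / 1.03708e+07 = 77.964 N/mm = 77964 N/m

78000 N/m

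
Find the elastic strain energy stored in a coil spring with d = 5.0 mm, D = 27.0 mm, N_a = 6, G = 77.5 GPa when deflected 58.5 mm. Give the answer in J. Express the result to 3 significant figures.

k = Gd⁴/(8D³N_a) = (77.5×10³)(5.0⁴)/(8·27.0³·6) = 51.268 N/mm
U = ½kδ² = 0.5 × 51.268 × 58.5² = 87727 N·mm = 87.727 J

87.7 J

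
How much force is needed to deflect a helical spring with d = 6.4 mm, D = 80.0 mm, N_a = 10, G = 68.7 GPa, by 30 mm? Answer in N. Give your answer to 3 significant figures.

84.4 N

k = Gd⁴/(8D³N_a) = (68.7×10³)(6.4⁴)/(8·80.0³·10) = 2.814 N/mm
F = k·δ = 2.814 × 30 = 84.419 N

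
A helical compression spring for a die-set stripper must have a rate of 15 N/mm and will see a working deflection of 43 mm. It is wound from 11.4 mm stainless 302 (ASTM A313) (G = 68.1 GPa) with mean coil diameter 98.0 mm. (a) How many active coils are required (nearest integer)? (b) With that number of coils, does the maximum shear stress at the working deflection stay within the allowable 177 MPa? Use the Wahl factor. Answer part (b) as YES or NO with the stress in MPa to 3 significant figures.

N_a = Gd⁴/(8D³k) = (68.1×10³)(11.4⁴)/(8·98.0³·15) = 10.18 → N_a = 10
Actual rate k = Gd⁴/(8D³·10) = 15.276 N/mm
Working load F = kδ = 15.276·43 = 656.85 N
C = 98.0/11.4 = 8.5965; K_W = (4C−1)/(4C−4)+0.615/C = 1.1703
τ_max = K_W·8FD/(πd³) = 1.1703·110.64 = 129.48 MPa
τ_max ≤ 177 MPa → acceptable

(a) 10 coils; (b) YES, τ_max = 129 MPa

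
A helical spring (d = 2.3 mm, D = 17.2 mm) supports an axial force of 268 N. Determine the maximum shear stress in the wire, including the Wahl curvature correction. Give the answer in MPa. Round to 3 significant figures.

1160 MPa

Spring index C = D/d = 17.2/2.3 = 7.4783
K_W = (4C−1)/(4C−4) + 0.615/C = 28.913/25.913 + 0.0822 = 1.1980
τ₀ = 8FD/(πd³) = 8·268·17.2/(π·2.3³) = 36876.8/38.224 = 964.76 MPa
τ_max = K·τ₀ = 1.1980 × 964.76 = 1155.8 MPa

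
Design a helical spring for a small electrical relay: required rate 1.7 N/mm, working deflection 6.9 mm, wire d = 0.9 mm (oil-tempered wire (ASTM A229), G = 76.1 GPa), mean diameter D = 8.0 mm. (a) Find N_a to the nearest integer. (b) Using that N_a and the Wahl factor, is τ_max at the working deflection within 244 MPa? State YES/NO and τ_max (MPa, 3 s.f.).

N_a = Gd⁴/(8D³k) = (76.1×10³)(0.9⁴)/(8·8.0³·1.7) = 7.17 → N_a = 7
Actual rate k = Gd⁴/(8D³·7) = 1.7414 N/mm
Working load F = kδ = 1.7414·6.9 = 12.016 N
C = 8.0/0.9 = 8.8889; K_W = (4C−1)/(4C−4)+0.615/C = 1.1643
τ_max = K_W·8FD/(πd³) = 1.1643·335.78 = 390.93 MPa
τ_max > 244 MPa → exceeds allowable

(a) 7 coils; (b) NO, τ_max = 391 MPa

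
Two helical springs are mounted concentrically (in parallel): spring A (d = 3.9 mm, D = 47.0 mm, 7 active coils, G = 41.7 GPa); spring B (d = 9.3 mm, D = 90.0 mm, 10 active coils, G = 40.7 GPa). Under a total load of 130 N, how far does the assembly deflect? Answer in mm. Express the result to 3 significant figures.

18.9 mm

k_A = Gd⁴/(8D³N_a) = (41.7×10³)(3.9⁴)/(8·47.0³·7) = 1.6593 N/mm
k_B = Gd⁴/(8D³N_a) = (40.7×10³)(9.3⁴)/(8·90.0³·10) = 5.2205 N/mm
Parallel: k_eq = 1.6593 + 5.2205 = 6.8797 N/mm
δ = F/k_eq = 130/6.8797 = 18.896 mm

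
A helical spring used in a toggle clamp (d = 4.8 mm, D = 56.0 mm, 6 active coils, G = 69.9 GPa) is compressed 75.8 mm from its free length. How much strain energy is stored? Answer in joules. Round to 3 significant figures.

12.6 J

k = Gd⁴/(8D³N_a) = (69.9×10³)(4.8⁴)/(8·56.0³·6) = 4.4019 N/mm
U = ½kδ² = 0.5 × 4.4019 × 75.8² = 12646 N·mm = 12.646 J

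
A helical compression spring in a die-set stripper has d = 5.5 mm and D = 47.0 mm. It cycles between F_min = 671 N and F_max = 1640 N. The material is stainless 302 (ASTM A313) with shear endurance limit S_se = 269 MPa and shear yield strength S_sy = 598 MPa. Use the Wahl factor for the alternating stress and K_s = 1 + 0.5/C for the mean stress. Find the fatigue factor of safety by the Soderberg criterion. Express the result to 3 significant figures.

C = D/d = 47.0/5.5 = 8.5455; K_W = (4C−1)/(4C−4)+0.615/C = 1.1714; K_s = 1+0.5/C = 1.0585
F_a = (F_max−F_min)/2 = 484.5 N; F_m = (F_max+F_min)/2 = 1155.5 N
τ_a = K_W·8F_aD/(πd³) = 1.1714 × 348.53 = 408.26 MPa
τ_m = K_s·8F_mD/(πd³) = 1.0585 × 831.23 = 879.86 MPa
Soderberg: 1/n_f = τ_a/S_se + τ_m/S_sy = 408.26/269 + 879.86/598 = 1.51769 + 1.47134 = 2.989
n_f = 1/2.989 = 0.3346

0.335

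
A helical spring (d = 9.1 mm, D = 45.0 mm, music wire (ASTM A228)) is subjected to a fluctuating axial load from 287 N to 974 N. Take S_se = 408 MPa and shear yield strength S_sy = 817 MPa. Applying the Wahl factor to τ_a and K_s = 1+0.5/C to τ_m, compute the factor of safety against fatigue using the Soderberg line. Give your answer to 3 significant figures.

C = D/d = 45.0/9.1 = 4.9451; K_W = (4C−1)/(4C−4)+0.615/C = 1.3145; K_s = 1+0.5/C = 1.1011
F_a = (F_max−F_min)/2 = 343.5 N; F_m = (F_max+F_min)/2 = 630.5 N
τ_a = K_W·8F_aD/(πd³) = 1.3145 × 52.234 = 68.661 MPa
τ_m = K_s·8F_mD/(πd³) = 1.1011 × 95.877 = 105.57 MPa
Soderberg: 1/n_f = τ_a/S_se + τ_m/S_sy = 68.661/408 + 105.57/817 = 0.16829 + 0.12922 = 0.2975
n_f = 1/0.2975 = 3.361

3.36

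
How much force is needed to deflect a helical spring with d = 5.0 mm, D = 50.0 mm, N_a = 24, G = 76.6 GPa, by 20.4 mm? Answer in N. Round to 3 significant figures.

40.7 N

k = Gd⁴/(8D³N_a) = (76.6×10³)(5.0⁴)/(8·50.0³·24) = 1.9948 N/mm
F = k·δ = 1.9948 × 20.4 = 40.694 N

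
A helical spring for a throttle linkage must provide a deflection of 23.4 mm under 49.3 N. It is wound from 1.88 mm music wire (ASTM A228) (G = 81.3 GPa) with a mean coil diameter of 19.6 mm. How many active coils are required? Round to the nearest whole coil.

8

Required rate k = F/δ = 49.3/23.4 = 2.1068 N/mm
N_a = Gd⁴/(8D³k) = (81.3×10³ × 1.88⁴)/(8 × 19.6³ × 2.1068)
    = 1.0156e+06 / 126908 = 8.003 → 8 coils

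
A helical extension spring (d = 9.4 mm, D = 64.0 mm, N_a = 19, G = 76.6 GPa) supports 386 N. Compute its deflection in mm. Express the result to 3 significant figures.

k = Gd⁴/(8D³N_a) = (76.6×10³)(9.4⁴)/(8·64.0³·19) = 15.009 N/mm
δ = F/k = 386 / 15.009 = 25.718 mm

25.7 mm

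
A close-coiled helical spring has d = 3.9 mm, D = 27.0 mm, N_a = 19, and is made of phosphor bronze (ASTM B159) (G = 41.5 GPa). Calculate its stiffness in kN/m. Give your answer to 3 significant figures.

k = Gd⁴/(8D³N_a) = (41.5×10³ × 3.9⁴) / (8 × 27.0³ × 19)
  = 9.60078e+06 / 2.99182e+06 = 3.209 N/mm

3.21 kN/m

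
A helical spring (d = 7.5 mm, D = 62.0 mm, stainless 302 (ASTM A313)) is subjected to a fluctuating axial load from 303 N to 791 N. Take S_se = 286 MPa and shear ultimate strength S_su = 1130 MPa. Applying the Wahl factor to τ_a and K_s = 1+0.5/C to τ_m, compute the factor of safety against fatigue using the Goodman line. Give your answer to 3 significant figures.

C = D/d = 62.0/7.5 = 8.2667; K_W = (4C−1)/(4C−4)+0.615/C = 1.1776; K_s = 1+0.5/C = 1.0605
F_a = (F_max−F_min)/2 = 244 N; F_m = (F_max+F_min)/2 = 547 N
τ_a = K_W·8F_aD/(πd³) = 1.1776 × 91.314 = 107.53 MPa
τ_m = K_s·8F_mD/(πd³) = 1.0605 × 204.71 = 217.09 MPa
Goodman: 1/n_f = τ_a/S_se + τ_m/S_su = 107.53/286 + 217.09/1130 = 0.37599 + 0.19211 = 0.5681
n_f = 1/0.5681 = 1.76

1.76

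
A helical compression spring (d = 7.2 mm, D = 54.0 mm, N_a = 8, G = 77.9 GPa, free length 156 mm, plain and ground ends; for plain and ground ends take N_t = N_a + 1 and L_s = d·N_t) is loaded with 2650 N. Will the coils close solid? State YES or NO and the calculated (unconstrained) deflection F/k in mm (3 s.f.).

YES, δ = 128 mm

k = Gd⁴/(8D³N_a) = (77.9×10³)(7.2⁴)/(8·54.0³·8) = 20.773 N/mm
N_t = 9; L_s = 7.2·9 = 64.8 mm; δ_solid = L₀ − L_s = 156 − 64.8 = 91.2 mm
δ = F/k = 2650/20.773 = 127.57 mm
δ ≥ δ_solid → spring goes solid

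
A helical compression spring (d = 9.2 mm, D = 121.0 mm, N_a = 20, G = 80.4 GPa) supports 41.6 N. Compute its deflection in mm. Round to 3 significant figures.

20.5 mm

k = Gd⁴/(8D³N_a) = (80.4×10³)(9.2⁴)/(8·121.0³·20) = 2.032 N/mm
δ = F/k = 41.6 / 2.032 = 20.472 mm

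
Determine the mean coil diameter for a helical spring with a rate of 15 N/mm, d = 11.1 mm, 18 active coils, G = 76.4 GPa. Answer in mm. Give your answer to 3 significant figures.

D = (Gd⁴/(8N_a·k))^(1/3) = (76.4×10³·11.1⁴/(8·18·15))^(1/3)
  = (536947)^(1/3) = 81.2788 mm

81.3 mm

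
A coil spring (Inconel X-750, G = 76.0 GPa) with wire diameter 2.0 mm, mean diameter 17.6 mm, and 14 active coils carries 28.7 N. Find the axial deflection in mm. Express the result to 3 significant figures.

14.4 mm

k = Gd⁴/(8D³N_a) = (76.0×10³)(2.0⁴)/(8·17.6³·14) = 1.9915 N/mm
δ = F/k = 28.7 / 1.9915 = 14.411 mm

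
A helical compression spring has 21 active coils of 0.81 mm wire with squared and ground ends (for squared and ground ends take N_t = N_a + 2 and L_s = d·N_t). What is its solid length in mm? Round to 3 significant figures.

18.6 mm

squared and ground ends: N_t = N_a + 2 = 21 + 2 = 23
L_s = d·N_t = 0.81 × 23 = 18.63 mm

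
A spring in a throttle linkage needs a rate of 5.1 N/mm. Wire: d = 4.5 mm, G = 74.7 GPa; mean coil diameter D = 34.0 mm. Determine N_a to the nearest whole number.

19

N_a = Gd⁴/(8D³k) = (74.7×10³ × 4.5⁴)/(8 × 34.0³ × 5.1)
    = 3.06317e+07 / 1.6036e+06 = 19.1 → 19 coils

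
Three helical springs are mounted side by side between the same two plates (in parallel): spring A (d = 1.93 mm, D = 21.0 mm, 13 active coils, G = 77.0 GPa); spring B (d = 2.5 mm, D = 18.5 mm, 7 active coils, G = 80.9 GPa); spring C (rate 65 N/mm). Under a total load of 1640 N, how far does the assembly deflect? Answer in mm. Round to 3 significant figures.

k_A = Gd⁴/(8D³N_a) = (77.0×10³)(1.93⁴)/(8·21.0³·13) = 1.1092 N/mm
k_B = Gd⁴/(8D³N_a) = (80.9×10³)(2.5⁴)/(8·18.5³·7) = 8.9126 N/mm
Parallel: k_eq = 1.1092 + 8.9126 + 65 = 75.022 N/mm
δ = F/k_eq = 1640/75.022 = 21.86 mm

21.9 mm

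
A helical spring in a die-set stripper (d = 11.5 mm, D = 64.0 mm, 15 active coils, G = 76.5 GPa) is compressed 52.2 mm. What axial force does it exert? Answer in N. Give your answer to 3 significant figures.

k = Gd⁴/(8D³N_a) = (76.5×10³)(11.5⁴)/(8·64.0³·15) = 42.534 N/mm
F = k·δ = 42.534 × 52.2 = 2220.3 N

2220 N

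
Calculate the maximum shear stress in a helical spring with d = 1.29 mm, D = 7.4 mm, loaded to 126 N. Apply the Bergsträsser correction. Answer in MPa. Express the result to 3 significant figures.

Spring index C = D/d = 7.4/1.29 = 5.7364
K_B = (4C+2)/(4C−3) = 24.946/19.946 = 1.2507
τ₀ = 8FD/(πd³) = 8·126·7.4/(π·1.29³) = 7459.2/6.744 = 1106 MPa
τ_max = K·τ₀ = 1.2507 × 1106 = 1383.3 MPa

1380 MPa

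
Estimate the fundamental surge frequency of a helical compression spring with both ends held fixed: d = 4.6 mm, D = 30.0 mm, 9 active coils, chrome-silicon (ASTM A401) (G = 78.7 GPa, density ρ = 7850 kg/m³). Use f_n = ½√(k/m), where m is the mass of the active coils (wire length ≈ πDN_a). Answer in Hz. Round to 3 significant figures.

202 Hz

k = Gd⁴/(8D³N_a) = (78.7×10³)(4.6⁴)/(8·30.0³·9) = 18.126 N/mm = 18126 N/m
Wire length L = πDN_a = π·30.0·9 = 848.23 mm
m = ρ·(πd²/4)·L = 7850 × 16.619×10⁻⁶ m² × 0.84823 m = 0.11066 kg
f_n = ½√(k/m) = 0.5·√(18126/0.11066) = 0.5·√(1.638e+05) = 202.36 Hz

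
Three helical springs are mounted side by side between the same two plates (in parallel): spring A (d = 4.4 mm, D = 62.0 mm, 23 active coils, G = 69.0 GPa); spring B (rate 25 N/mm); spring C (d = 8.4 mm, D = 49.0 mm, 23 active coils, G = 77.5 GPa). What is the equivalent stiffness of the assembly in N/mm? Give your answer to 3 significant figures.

43.4 N/mm

k_A = Gd⁴/(8D³N_a) = (69.0×10³)(4.4⁴)/(8·62.0³·23) = 0.58975 N/mm
k_C = Gd⁴/(8D³N_a) = (77.5×10³)(8.4⁴)/(8·49.0³·23) = 17.824 N/mm
Parallel: k_eq = 0.58975 + 25 + 17.824 = 43.414 N/mm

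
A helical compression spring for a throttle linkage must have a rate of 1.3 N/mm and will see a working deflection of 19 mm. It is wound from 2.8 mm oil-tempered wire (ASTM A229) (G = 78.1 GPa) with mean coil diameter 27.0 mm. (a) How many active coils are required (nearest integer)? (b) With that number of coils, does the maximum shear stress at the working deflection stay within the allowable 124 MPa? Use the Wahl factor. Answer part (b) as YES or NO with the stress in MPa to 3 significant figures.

(a) 23 coils; (b) YES, τ_max = 90.8 MPa

N_a = Gd⁴/(8D³k) = (78.1×10³)(2.8⁴)/(8·27.0³·1.3) = 23.45 → N_a = 23
Actual rate k = Gd⁴/(8D³·23) = 1.3255 N/mm
Working load F = kδ = 1.3255·19 = 25.184 N
C = 27.0/2.8 = 9.6429; K_W = (4C−1)/(4C−4)+0.615/C = 1.1506
τ_max = K_W·8FD/(πd³) = 1.1506·78.878 = 90.754 MPa
τ_max ≤ 124 MPa → acceptable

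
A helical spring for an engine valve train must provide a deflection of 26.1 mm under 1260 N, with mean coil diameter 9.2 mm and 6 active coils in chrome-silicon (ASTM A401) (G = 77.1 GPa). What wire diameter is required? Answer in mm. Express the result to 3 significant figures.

2.20 mm

Required rate k = F/δ = 1260/26.1 = 48.276 N/mm
d = (8D³N_a·k / G)^(1/4) = (8·9.2³·6·48.276 / (77.1×10³))^0.25
  = (23.403)^0.25 = 2.1995 mm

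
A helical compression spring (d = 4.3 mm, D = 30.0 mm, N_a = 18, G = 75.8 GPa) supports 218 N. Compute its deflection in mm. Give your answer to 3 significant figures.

32.7 mm

k = Gd⁴/(8D³N_a) = (75.8×10³)(4.3⁴)/(8·30.0³·18) = 6.6653 N/mm
δ = F/k = 218 / 6.6653 = 32.707 mm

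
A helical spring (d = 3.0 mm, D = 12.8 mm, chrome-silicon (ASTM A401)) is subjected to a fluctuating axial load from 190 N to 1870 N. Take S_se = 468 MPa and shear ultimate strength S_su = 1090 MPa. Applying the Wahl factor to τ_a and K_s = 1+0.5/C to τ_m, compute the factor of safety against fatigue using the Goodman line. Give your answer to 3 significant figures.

0.235

C = D/d = 12.8/3.0 = 4.2667; K_W = (4C−1)/(4C−4)+0.615/C = 1.3737; K_s = 1+0.5/C = 1.1172
F_a = (F_max−F_min)/2 = 840 N; F_m = (F_max+F_min)/2 = 1030 N
τ_a = K_W·8F_aD/(πd³) = 1.3737 × 1014.1 = 1393.1 MPa
τ_m = K_s·8F_mD/(πd³) = 1.1172 × 1243.4 = 1389.2 MPa
Goodman: 1/n_f = τ_a/S_se + τ_m/S_su = 1393.1/468 + 1389.2/1090 = 2.97661 + 1.27445 = 4.2511
n_f = 1/4.2511 = 0.2352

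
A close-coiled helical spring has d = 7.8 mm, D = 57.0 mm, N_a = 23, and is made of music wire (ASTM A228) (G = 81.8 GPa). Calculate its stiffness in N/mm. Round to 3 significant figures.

k = Gd⁴/(8D³N_a) = (81.8×10³ × 7.8⁴) / (8 × 57.0³ × 23)
  = 3.02783e+08 / 3.40755e+07 = 8.8857 N/mm

8.89 N/mm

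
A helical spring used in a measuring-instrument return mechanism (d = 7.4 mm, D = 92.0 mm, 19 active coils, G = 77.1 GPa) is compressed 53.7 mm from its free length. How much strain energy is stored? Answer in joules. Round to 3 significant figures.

2.82 J

k = Gd⁴/(8D³N_a) = (77.1×10³)(7.4⁴)/(8·92.0³·19) = 1.9533 N/mm
U = ½kδ² = 0.5 × 1.9533 × 53.7² = 2816.4 N·mm = 2.8164 J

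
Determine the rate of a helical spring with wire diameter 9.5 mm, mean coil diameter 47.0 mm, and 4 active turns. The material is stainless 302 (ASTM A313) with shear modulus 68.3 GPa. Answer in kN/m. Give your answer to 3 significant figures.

k = Gd⁴/(8D³N_a) = (68.3×10³ × 9.5⁴) / (8 × 47.0³ × 4)
  = 5.56308e+08 / 3.32234e+06 = 167.44 N/mm

167 kN/m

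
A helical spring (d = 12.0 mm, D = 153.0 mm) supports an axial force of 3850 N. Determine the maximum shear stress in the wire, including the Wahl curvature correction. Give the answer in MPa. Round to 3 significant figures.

965 MPa

Spring index C = D/d = 153.0/12.0 = 12.7500
K_W = (4C−1)/(4C−4) + 0.615/C = 50.000/47.000 + 0.0482 = 1.1121
τ₀ = 8FD/(πd³) = 8·3850·153.0/(π·12.0³) = 4.7124e+06/5428.7 = 868.06 MPa
τ_max = K·τ₀ = 1.1121 × 868.06 = 965.34 MPa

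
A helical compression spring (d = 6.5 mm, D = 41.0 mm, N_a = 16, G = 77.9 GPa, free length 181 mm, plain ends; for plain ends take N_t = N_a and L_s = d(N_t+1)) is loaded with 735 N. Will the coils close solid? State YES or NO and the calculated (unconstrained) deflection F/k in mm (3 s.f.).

NO, δ = 46.6 mm

k = Gd⁴/(8D³N_a) = (77.9×10³)(6.5⁴)/(8·41.0³·16) = 15.763 N/mm
N_t = 16; L_s = 6.5·17 = 110.5 mm; δ_solid = L₀ − L_s = 181 − 110.5 = 70.5 mm
δ = F/k = 735/15.763 = 46.629 mm
δ < δ_solid → spring does not go solid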